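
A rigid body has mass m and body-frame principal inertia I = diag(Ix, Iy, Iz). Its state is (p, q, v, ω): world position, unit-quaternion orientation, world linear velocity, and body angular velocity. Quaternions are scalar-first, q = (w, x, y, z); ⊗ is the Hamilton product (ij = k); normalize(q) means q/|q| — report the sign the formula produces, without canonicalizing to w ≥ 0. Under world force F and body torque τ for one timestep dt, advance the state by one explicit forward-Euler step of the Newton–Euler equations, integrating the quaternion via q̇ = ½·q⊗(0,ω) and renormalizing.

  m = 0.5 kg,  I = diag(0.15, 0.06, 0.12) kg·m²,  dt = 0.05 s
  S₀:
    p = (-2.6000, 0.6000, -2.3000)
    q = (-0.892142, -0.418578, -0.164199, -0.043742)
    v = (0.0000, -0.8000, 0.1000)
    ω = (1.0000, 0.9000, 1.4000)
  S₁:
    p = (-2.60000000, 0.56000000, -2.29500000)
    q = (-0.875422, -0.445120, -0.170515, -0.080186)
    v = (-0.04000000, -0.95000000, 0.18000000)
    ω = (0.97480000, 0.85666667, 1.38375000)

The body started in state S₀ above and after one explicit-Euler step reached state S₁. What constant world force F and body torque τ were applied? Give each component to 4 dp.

Δω = ω₁−ω₀ = (-0.02520000, -0.04333333, -0.01625000)
applied torque τ = (0.0000, -0.0100, -0.1200)
v₁ − v₀ = (-0.04000000, -0.15000000, 0.08000000)
applied force F = (-0.4000, -1.5000, 0.8000)

F = (-0.4000, -1.5000, 0.8000)
τ = (0.0000, -0.0100, -0.1200)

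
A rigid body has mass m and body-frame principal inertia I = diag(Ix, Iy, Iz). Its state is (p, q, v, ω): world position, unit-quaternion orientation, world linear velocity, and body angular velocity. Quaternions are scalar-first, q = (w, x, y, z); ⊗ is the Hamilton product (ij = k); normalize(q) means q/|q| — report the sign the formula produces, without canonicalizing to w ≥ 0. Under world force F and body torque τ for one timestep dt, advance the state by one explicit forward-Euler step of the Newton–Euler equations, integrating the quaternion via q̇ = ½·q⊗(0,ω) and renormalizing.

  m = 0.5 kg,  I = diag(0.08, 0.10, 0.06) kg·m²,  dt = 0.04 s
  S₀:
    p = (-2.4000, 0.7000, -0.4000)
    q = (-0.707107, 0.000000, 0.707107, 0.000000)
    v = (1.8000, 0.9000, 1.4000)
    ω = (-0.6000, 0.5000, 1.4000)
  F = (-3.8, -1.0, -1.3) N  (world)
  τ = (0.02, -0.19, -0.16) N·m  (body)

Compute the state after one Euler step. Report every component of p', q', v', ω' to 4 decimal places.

a = F/m = (-7.6000, -2.0000, -2.6000)
p + v·dt = (-2.3280, 0.7360, -0.3440)
v' = v + a·dt = (1.4960, 0.8200, 1.2960)
ω×(Iω) gyroscopic = (-0.0280, -0.0168, -0.0060)
α = I⁻¹(τ − ω×Iω) = (0.6000, -1.7320, -2.5667)
new body rate ω' = (-0.5760, 0.4307, 1.2973)
2q̇ = q⊗(0,ω) = (-0.3535535, 1.4142140, -0.3535535, -0.5656856)
q' = normalize(q + ½dt·q⊗(0,ω)) = (-0.7138, 0.0283, 0.6997, -0.0113)

p' = (-2.3280, 0.7360, -0.3440)
q' = (-0.7138, 0.0283, 0.6997, -0.0113)
v' = (1.4960, 0.8200, 1.2960)
ω' = (-0.5760, 0.4307, 1.2973)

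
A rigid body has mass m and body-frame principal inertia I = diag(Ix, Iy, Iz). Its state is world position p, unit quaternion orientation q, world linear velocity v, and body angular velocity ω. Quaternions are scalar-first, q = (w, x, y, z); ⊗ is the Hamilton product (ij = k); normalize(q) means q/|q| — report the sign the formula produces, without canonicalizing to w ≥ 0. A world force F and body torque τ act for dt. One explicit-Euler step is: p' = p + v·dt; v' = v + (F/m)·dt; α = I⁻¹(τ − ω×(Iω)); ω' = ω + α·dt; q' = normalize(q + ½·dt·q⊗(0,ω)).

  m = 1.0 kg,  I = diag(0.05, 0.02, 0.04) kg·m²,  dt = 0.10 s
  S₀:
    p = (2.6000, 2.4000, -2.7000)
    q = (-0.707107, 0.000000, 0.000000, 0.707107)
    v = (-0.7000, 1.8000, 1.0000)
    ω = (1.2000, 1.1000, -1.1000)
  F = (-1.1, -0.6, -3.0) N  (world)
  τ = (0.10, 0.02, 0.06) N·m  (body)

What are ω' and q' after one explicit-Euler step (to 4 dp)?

(τ − ω×Iω)/I = (2.4840, 1.6600, 2.4900)
ω + α·dt = (1.4484, 1.2660, -0.8510)
q⊗(0,ω) = (0.7778177, -1.6263461, 0.0707107, 0.7778177)
q' = normalize(q + ½dt·q⊗(0,ω)) = (-0.6650, -0.0809, 0.0035, 0.7424)

ω' = (1.4484, 1.2660, -0.8510)
q' = (-0.6650, -0.0809, 0.0035, 0.7424)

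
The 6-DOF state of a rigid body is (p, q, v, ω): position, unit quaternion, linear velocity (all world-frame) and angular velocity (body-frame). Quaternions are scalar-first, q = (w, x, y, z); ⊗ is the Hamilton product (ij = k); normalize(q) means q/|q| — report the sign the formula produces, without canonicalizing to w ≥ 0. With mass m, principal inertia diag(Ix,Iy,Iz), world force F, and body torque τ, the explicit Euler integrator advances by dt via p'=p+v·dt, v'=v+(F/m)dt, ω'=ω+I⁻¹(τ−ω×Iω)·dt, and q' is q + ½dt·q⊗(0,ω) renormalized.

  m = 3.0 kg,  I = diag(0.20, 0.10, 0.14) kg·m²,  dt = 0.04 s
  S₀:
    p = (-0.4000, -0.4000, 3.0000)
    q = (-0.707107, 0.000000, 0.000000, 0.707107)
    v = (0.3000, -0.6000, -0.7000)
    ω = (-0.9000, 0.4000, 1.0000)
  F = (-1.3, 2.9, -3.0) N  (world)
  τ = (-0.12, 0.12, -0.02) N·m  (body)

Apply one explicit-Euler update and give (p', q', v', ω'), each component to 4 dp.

new position p' = (-0.3880, -0.4240, 2.9720)
v + (F/m)dt = (0.2827, -0.5613, -0.7400)
precession coupling ω×(Iω) = (0.0160, -0.0540, 0.0360)
(τ − ω×Iω)/I = (-0.6800, 1.7400, -0.4000)
ω' = ω + α·dt = (-0.9272, 0.4696, 0.9840)
q⊗(0,ω) = (-0.7071070, 0.3535535, -0.9192391, -0.7071070)
updated quaternion q' = (-0.7210, 0.0071, -0.0184, 0.6927)

p' = (-0.3880, -0.4240, 2.9720)
q' = (-0.7210, 0.0071, -0.0184, 0.6927)
v' = (0.2827, -0.5613, -0.7400)
ω' = (-0.9272, 0.4696, 0.9840)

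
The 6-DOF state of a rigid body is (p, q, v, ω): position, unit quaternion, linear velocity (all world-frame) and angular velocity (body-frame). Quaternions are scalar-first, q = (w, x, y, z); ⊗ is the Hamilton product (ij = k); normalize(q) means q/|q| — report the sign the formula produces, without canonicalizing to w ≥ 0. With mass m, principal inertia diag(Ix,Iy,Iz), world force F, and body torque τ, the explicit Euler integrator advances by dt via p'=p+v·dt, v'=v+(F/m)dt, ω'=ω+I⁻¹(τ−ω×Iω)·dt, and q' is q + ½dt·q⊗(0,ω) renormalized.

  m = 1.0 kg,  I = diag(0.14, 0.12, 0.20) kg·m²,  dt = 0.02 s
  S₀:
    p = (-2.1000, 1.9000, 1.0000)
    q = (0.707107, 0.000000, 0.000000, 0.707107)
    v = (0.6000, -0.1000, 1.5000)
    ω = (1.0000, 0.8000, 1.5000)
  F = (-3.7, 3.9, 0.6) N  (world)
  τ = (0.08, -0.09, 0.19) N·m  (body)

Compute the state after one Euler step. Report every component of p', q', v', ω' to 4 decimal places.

(τ − ω×Iω)/I = (-0.1143, 0.0000, 1.0300)
ω' = ω + α·dt = (0.9977, 0.8000, 1.5206)
Hamilton product q⊗(0,ω) = (-1.0606605, 0.1414214, 1.2727926, 1.0606605)
updated quaternion q' = (0.6964, 0.0014, 0.0127, 0.7176)
linear accel F/m = (-3.7000, 3.9000, 0.6000)
new position p' = (-2.0880, 1.8980, 1.0300)
new velocity v' = (0.5260, -0.0220, 1.5120)

p' = (-2.0880, 1.8980, 1.0300)
q' = (0.6964, 0.0014, 0.0127, 0.7176)
v' = (0.5260, -0.0220, 1.5120)
ω' = (0.9977, 0.8000, 1.5206)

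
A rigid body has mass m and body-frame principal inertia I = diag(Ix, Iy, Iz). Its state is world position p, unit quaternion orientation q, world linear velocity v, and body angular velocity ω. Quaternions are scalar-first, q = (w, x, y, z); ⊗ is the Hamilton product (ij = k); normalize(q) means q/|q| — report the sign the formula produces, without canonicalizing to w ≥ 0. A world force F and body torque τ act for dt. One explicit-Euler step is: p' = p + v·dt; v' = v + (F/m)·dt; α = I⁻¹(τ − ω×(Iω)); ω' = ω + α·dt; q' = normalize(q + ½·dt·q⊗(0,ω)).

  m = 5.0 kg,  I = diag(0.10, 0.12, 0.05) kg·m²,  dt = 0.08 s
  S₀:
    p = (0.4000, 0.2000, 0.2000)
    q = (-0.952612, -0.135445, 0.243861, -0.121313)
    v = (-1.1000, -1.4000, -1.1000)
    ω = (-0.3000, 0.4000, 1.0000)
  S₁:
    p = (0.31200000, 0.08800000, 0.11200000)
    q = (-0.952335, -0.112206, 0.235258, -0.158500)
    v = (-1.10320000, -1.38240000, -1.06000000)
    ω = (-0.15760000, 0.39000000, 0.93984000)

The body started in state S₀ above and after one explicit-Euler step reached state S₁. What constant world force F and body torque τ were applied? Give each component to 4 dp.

ω₁ − ω₀ = (0.14240000, -0.01000000, -0.06016000)
τ = I·(Δω/dt) + ω₀×(Iω₀) = (0.1500, -0.0300, -0.0400)
Δv = v₁−v₀ = (-0.00320000, 0.01760000, 0.04000000)
F = m·Δv/dt = (-0.2000, 1.1000, 2.5000)

F = (-0.2000, 1.1000, 2.5000)
τ = (0.1500, -0.0300, -0.0400)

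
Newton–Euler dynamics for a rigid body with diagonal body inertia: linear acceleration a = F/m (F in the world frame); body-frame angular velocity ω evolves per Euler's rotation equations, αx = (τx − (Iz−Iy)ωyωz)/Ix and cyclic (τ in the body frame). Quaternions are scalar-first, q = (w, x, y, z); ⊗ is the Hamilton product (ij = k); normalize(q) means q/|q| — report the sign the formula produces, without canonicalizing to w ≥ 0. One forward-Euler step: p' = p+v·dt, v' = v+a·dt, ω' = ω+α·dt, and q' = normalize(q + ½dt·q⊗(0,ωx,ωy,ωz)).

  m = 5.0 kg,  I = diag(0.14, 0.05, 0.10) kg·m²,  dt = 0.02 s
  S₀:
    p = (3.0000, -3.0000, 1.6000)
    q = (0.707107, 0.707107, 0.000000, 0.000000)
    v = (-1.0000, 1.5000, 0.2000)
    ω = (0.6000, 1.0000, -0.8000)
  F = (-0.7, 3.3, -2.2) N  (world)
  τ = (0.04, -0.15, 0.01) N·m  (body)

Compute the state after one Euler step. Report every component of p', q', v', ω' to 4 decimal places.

α = I⁻¹(τ − ω×Iω) = (0.5714, -2.6160, 0.6400)
ω' = ω + α·dt = (0.6114, 0.9477, -0.7872)
q⊗(0,ω) = (-0.4242642, 0.4242642, 1.2727926, 0.1414214)
updated quaternion q' = (0.7028, 0.7113, 0.0127, 0.0014)
a = F/m = (-0.1400, 0.6600, -0.4400)
p' = p + v·dt = (2.9800, -2.9700, 1.6040)
new velocity v' = (-1.0028, 1.5132, 0.1912)

p' = (2.9800, -2.9700, 1.6040)
q' = (0.7028, 0.7113, 0.0127, 0.0014)
v' = (-1.0028, 1.5132, 0.1912)
ω' = (0.6114, 0.9477, -0.7872)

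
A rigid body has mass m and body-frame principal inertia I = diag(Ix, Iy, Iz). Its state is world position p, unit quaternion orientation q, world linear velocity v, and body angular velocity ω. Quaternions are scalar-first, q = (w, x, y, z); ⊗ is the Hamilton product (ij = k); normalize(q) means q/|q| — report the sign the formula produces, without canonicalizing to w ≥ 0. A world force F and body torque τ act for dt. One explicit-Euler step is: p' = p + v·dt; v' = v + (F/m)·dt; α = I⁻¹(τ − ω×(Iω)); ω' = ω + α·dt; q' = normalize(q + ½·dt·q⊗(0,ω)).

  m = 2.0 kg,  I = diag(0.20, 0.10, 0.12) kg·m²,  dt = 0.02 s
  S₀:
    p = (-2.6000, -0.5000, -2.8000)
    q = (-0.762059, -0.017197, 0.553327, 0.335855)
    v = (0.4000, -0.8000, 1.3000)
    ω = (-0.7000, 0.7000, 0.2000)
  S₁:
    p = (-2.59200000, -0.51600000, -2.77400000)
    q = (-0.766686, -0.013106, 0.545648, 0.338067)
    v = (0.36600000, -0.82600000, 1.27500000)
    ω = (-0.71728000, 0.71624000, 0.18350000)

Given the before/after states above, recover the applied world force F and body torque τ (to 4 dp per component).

ω₁ − ω₀ = (-0.01728000, 0.01624000, -0.01650000)
ω₀×(Iω₀) = (0.0028, -0.0112, 0.0490)
applied torque τ = (-0.1700, 0.0700, -0.0500)
Δv = v₁−v₀ = (-0.03400000, -0.02600000, -0.02500000)
applied force F = (-3.4000, -2.6000, -2.5000)

F = (-3.4000, -2.6000, -2.5000)
τ = (-0.1700, 0.0700, -0.0500)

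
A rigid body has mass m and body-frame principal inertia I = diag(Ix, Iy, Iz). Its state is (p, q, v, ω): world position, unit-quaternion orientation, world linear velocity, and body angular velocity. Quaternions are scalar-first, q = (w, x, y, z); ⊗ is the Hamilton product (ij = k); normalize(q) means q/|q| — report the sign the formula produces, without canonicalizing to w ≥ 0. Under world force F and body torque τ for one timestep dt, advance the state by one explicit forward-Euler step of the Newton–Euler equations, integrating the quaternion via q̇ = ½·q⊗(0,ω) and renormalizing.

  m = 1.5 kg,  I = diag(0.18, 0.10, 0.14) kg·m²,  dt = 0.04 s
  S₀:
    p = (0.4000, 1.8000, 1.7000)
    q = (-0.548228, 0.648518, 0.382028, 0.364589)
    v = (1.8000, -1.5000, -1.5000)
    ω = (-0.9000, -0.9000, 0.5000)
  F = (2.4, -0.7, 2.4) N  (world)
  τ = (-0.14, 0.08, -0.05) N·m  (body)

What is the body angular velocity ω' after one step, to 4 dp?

ω' = (-0.9271, -0.8608, 0.5042)

gyro term ω×Iω = (-0.0180, -0.0180, -0.0648)
(τ − ω×Iω)/I = (-0.6778, 0.9800, 0.1057)
ω' = ω + α·dt = (-0.9271, -0.8608, 0.5042)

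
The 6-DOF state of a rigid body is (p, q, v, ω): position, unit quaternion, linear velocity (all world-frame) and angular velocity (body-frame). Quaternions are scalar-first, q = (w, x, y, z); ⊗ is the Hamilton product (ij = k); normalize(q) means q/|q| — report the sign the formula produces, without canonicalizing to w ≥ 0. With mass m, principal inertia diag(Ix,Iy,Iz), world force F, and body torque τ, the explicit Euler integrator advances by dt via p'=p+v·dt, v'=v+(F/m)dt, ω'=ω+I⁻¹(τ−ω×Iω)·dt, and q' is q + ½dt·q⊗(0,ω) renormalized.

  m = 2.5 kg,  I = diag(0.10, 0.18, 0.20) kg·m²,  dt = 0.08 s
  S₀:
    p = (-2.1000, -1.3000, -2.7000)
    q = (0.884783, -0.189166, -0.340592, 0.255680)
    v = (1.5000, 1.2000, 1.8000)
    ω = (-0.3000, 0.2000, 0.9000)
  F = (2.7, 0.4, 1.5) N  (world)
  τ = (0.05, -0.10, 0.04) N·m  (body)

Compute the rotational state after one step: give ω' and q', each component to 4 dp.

ω' = (-0.2629, 0.1436, 0.9179)
q' = (0.8754, -0.2139, -0.3295, 0.2817)

α = I⁻¹(τ − ω×Iω) = (0.4640, -0.7056, 0.2240)
ω + α·dt = (-0.2629, 0.1436, 0.9179)
2q̇ = q⊗(0,ω) = (-0.2187434, -0.6231037, 0.2705020, 0.6562939)
q' = normalize(q + ½dt·q⊗(0,ω)) = (0.8754, -0.2139, -0.3295, 0.2817)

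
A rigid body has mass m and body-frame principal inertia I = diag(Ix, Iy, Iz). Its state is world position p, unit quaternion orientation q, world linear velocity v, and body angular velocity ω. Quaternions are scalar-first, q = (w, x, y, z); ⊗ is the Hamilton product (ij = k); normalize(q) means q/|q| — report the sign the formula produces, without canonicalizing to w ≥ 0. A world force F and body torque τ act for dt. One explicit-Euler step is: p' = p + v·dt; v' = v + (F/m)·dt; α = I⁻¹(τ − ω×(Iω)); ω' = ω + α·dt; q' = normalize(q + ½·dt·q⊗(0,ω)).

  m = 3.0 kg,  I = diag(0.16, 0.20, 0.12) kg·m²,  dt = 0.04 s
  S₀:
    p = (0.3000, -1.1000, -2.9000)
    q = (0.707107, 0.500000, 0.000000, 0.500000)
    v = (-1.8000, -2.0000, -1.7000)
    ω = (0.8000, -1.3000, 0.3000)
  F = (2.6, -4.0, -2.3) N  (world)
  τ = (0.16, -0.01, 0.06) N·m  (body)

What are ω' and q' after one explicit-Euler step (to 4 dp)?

ω' = (0.8322, -1.3039, 0.3339)
q' = (0.6958, 0.5241, -0.0134, 0.4910)

ω×(Iω) gyroscopic = (0.0312, 0.0096, -0.0416)
α = I⁻¹(τ − ω×Iω) = (0.8050, -0.0980, 0.8467)
ω + α·dt = (0.8322, -1.3039, 0.3339)
2q̇ = q⊗(0,ω) = (-0.5500000, 1.2156856, -0.6692391, -0.4378679)
q' = normalize(q + ½dt·q⊗(0,ω)) = (0.6958, 0.5241, -0.0134, 0.4910)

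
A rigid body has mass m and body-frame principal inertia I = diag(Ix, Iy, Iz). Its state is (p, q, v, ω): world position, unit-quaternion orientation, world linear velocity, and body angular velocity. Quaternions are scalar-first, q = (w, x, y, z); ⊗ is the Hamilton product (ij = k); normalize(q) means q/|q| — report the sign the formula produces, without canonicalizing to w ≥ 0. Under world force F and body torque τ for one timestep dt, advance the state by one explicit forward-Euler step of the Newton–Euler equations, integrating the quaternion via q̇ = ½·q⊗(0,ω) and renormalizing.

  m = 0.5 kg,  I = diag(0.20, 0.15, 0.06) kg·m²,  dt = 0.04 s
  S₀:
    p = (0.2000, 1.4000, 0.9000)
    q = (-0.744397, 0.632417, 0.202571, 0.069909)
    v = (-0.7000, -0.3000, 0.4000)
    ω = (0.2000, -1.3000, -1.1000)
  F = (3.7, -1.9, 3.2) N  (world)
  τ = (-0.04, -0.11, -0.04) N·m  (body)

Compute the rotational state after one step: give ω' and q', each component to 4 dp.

ω' = (0.2177, -1.3211, -1.1353)
q' = (-0.7397, 0.6264, 0.2360, 0.0690)

ω×(Iω) gyroscopic = (-0.1287, -0.0308, 0.0130)
angular accel α = (0.4435, -0.5280, -0.8833)
new body rate ω' = (0.2177, -1.3211, -1.1353)
q⊗(0,ω) = (0.2137588, -0.2808258, 1.6773566, -0.0438196)
updated quaternion q' = (-0.7397, 0.6264, 0.2360, 0.0690)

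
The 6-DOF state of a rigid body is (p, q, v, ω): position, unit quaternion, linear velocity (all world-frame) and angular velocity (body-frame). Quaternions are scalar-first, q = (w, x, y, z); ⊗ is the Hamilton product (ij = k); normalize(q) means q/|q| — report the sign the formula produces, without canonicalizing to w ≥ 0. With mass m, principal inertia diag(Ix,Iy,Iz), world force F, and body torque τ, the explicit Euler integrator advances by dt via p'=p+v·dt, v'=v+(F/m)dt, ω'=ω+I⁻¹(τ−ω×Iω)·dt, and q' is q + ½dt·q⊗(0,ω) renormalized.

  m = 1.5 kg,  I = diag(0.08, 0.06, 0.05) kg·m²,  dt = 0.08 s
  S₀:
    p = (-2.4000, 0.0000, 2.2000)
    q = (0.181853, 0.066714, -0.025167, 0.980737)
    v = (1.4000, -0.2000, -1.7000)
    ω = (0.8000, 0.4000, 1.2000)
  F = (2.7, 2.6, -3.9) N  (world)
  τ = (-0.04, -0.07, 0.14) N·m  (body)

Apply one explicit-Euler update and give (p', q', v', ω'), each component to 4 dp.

ω×(Iω) gyroscopic = (-0.0048, 0.0288, -0.0064)
α = I⁻¹(τ − ω×Iω) = (-0.4400, -1.6467, 2.9280)
ω + α·dt = (0.7648, 0.2683, 1.4342)
2q̇ = q⊗(0,ω) = (-1.2201888, -0.2770128, 0.7772740, 0.2650428)
q' = normalize(q + ½dt·q⊗(0,ω)) = (0.1328, 0.0555, 0.0059, 0.9896)
linear accel F/m = (1.8000, 1.7333, -2.6000)
p' = p + v·dt = (-2.2880, -0.0160, 2.0640)
v + (F/m)dt = (1.5440, -0.0613, -1.9080)

p' = (-2.2880, -0.0160, 2.0640)
q' = (0.1328, 0.0555, 0.0059, 0.9896)
v' = (1.5440, -0.0613, -1.9080)
ω' = (0.7648, 0.2683, 1.4342)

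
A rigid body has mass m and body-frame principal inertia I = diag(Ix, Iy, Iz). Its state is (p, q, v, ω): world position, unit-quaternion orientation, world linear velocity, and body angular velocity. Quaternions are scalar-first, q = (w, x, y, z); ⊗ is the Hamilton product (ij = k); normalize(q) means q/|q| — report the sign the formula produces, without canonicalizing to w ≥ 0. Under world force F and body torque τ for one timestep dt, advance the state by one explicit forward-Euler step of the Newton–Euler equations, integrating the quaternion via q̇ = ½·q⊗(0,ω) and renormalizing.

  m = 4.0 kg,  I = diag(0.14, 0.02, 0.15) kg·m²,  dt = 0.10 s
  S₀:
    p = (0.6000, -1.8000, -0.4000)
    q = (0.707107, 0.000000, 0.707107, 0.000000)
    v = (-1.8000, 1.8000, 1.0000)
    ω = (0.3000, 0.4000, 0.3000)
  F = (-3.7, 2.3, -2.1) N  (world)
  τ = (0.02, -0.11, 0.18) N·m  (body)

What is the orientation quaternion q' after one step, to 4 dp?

q' = (0.6927, 0.0212, 0.7209, 0.0000)

2q̇ = q⊗(0,ω) = (-0.2828428, 0.4242642, 0.2828428, 0.0000000)
q' = normalize(q + ½dt·q⊗(0,ω)) = (0.6927, 0.0212, 0.7209, 0.0000)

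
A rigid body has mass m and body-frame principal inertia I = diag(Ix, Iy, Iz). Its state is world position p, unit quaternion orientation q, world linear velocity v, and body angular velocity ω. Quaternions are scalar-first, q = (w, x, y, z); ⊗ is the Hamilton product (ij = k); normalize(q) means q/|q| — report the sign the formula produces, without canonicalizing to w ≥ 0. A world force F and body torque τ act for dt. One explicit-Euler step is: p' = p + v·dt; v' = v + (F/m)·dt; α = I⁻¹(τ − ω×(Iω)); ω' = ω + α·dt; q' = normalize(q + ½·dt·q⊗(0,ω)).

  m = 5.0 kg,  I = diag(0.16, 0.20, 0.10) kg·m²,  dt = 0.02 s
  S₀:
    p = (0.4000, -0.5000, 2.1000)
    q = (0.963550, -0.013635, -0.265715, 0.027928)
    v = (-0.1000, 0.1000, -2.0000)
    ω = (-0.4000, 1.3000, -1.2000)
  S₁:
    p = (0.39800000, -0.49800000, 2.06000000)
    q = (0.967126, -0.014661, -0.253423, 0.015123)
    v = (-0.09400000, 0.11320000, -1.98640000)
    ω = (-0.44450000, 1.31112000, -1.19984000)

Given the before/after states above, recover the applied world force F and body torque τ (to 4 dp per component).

F = (1.5000, 3.3000, 3.4000)
τ = (-0.2000, 0.1400, -0.0200)

rate change Δω = (-0.04450000, 0.01112000, 0.00016000)
ω₀×(Iω₀) = (0.1560, 0.0288, -0.0208)
applied torque τ = (-0.2000, 0.1400, -0.0200)
Δv = v₁−v₀ = (0.00600000, 0.01320000, 0.01360000)
F = m·Δv/dt = (1.5000, 3.3000, 3.4000)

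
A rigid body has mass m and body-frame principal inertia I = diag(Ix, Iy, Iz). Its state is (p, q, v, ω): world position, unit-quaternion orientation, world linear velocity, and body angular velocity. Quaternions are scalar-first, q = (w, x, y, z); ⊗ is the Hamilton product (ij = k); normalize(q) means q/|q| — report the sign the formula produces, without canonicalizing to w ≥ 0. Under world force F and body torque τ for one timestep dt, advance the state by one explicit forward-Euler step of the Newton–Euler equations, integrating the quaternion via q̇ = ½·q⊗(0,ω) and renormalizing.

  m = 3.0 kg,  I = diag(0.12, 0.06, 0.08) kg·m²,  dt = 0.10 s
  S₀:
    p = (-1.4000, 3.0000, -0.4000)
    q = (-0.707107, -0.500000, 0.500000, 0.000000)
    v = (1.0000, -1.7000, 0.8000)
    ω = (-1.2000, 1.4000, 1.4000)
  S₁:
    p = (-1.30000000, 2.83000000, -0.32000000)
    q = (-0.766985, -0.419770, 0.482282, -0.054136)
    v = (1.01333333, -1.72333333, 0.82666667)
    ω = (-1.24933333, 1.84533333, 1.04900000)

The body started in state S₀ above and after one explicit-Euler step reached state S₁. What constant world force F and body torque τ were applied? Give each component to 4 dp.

velocity change Δv = (0.01333333, -0.02333333, 0.02666667)
m·(v₁−v₀)/dt = (0.4000, -0.7000, 0.8000)
ω₁ − ω₀ = (-0.04933333, 0.44533333, -0.35100000)
precession coupling = (0.0392, -0.0672, 0.1008)
applied torque τ = (-0.0200, 0.2000, -0.1800)

F = (0.4000, -0.7000, 0.8000)
τ = (-0.0200, 0.2000, -0.1800)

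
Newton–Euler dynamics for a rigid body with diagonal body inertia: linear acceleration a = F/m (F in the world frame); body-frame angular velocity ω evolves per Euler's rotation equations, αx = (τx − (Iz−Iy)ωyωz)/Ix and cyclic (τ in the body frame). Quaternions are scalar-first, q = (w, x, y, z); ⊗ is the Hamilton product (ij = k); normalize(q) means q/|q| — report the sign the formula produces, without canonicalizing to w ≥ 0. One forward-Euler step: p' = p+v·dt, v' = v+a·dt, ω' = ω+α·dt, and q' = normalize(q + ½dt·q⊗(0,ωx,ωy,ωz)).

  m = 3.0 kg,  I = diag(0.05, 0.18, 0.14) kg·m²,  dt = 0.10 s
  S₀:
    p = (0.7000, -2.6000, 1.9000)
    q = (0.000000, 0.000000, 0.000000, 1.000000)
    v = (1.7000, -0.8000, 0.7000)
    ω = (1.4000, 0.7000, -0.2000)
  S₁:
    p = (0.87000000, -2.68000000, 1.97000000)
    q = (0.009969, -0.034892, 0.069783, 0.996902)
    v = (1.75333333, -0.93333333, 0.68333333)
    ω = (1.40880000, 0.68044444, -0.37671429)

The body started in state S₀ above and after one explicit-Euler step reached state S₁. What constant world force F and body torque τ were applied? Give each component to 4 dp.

Δv = v₁−v₀ = (0.05333333, -0.13333333, -0.01666667)
F = m·Δv/dt = (1.6000, -4.0000, -0.5000)
ω₁ − ω₀ = (0.00880000, -0.01955556, -0.17671429)
gyro term ω₀×Iω₀ = (0.0056, 0.0252, 0.1274)
τ = I·(Δω/dt) + ω₀×(Iω₀) = (0.0100, -0.0100, -0.1200)

F = (1.6000, -4.0000, -0.5000)
τ = (0.0100, -0.0100, -0.1200)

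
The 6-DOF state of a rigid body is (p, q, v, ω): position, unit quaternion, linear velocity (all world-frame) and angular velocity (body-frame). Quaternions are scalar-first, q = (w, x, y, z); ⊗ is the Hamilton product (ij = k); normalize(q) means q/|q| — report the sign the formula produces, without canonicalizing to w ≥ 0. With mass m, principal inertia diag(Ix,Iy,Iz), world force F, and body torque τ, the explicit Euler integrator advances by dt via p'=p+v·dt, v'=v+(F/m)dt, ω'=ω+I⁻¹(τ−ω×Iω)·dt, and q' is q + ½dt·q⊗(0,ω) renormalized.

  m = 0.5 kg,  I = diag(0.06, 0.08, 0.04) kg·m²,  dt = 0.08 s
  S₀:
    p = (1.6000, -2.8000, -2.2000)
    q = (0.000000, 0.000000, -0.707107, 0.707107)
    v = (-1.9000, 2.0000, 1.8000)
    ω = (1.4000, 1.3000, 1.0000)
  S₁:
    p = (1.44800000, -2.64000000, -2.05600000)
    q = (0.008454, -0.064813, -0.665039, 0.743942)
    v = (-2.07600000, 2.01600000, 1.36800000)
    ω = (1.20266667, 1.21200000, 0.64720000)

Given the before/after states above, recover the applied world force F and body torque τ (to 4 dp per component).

ω₁ − ω₀ = (-0.19733333, -0.08800000, -0.35280000)
applied torque τ = (-0.2000, -0.0600, -0.1400)
v₁ − v₀ = (-0.17600000, 0.01600000, -0.43200000)
F = m·Δv/dt = (-1.1000, 0.1000, -2.7000)

F = (-1.1000, 0.1000, -2.7000)
τ = (-0.2000, -0.0600, -0.1400)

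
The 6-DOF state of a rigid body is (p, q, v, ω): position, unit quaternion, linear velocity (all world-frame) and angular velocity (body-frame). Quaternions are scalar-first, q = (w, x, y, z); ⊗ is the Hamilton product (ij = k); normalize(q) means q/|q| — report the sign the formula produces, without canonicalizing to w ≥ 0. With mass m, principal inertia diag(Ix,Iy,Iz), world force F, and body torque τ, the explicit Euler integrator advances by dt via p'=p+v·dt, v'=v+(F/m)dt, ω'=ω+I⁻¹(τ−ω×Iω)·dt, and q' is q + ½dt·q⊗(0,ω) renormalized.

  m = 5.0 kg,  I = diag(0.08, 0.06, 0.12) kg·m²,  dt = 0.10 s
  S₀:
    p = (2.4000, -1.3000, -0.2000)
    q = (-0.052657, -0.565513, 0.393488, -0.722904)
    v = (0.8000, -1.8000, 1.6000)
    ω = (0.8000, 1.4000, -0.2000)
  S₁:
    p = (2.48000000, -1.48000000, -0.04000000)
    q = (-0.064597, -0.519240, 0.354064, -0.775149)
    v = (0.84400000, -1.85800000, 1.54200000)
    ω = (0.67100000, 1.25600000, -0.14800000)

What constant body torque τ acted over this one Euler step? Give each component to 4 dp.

τ = (-0.1200, -0.0800, 0.0400)

ω₁ − ω₀ = (-0.12900000, -0.14400000, 0.05200000)
gyro term ω₀×Iω₀ = (-0.0168, 0.0064, -0.0224)
I·α + gyro = (-0.1200, -0.0800, 0.0400)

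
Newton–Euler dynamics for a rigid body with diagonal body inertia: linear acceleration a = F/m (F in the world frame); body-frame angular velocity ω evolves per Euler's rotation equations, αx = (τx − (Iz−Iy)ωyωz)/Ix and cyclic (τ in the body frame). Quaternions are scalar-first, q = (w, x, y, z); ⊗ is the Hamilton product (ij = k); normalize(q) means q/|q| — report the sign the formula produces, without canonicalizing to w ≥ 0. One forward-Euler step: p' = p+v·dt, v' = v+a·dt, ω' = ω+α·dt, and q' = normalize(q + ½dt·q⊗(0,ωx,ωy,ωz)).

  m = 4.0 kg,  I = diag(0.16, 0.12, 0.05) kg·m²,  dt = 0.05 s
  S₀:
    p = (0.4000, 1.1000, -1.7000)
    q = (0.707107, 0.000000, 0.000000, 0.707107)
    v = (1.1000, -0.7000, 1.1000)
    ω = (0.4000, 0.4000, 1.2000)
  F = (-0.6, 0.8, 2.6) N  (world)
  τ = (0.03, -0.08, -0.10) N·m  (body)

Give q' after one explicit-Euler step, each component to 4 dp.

q⊗(0,ω) = (-0.8485284, 0.0000000, 0.5656856, 0.8485284)
q + ½dt·q⊗(0,ω), renormalized = (0.6855, 0.0000, 0.0141, 0.7279)

q' = (0.6855, 0.0000, 0.0141, 0.7279)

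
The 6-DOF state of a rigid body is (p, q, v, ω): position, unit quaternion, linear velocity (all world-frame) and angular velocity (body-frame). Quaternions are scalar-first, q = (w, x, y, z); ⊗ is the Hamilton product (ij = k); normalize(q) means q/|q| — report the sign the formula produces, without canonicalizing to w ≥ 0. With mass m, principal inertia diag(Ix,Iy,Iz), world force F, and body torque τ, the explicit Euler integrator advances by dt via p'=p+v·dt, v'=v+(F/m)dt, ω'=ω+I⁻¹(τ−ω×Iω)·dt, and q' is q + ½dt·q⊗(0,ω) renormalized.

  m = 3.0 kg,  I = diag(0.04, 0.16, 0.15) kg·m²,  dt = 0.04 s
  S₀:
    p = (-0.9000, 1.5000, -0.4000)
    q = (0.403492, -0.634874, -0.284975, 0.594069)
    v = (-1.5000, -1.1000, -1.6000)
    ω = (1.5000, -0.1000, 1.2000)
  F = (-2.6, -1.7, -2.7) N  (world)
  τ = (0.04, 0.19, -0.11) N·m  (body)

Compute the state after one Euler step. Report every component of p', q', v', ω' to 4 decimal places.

p' = (-0.9600, 1.4560, -0.4640)
q' = (0.4074, -0.6280, -0.2525, 0.6131)
v' = (-1.5347, -1.1227, -1.6360)
ω' = (1.5388, -0.0030, 1.1755)

linear accel F/m = (-0.8667, -0.5667, -0.9000)
p + v·dt = (-0.9600, 1.4560, -0.4640)
new velocity v' = (-1.5347, -1.1227, -1.6360)
(τ − ω×Iω)/I = (0.9700, 2.4250, -0.6133)
new body rate ω' = (1.5388, -0.0030, 1.1755)
2q̇ = q⊗(0,ω) = (0.2109307, 0.3226749, 1.6126031, 0.9751403)
q' = normalize(q + ½dt·q⊗(0,ω)) = (0.4074, -0.6280, -0.2525, 0.6131)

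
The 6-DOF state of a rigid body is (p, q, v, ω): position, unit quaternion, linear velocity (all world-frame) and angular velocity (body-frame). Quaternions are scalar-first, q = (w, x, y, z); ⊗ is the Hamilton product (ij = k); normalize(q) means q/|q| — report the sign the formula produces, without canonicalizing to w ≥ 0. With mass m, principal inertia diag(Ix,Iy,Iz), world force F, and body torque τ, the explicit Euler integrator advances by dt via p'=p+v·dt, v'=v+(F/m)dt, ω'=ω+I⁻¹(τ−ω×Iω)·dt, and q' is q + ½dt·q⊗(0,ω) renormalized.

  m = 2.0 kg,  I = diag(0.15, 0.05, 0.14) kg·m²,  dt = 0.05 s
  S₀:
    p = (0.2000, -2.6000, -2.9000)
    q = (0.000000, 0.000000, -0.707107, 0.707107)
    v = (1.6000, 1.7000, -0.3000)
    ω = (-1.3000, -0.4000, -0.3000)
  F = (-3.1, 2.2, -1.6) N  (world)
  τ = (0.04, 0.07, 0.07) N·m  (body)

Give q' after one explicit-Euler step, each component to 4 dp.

q' = (-0.0018, 0.0124, -0.7296, 0.6837)

q⊗(0,ω) = (-0.0707107, 0.4949749, -0.9192391, -0.9192391)
q' = normalize(q + ½dt·q⊗(0,ω)) = (-0.0018, 0.0124, -0.7296, 0.6837)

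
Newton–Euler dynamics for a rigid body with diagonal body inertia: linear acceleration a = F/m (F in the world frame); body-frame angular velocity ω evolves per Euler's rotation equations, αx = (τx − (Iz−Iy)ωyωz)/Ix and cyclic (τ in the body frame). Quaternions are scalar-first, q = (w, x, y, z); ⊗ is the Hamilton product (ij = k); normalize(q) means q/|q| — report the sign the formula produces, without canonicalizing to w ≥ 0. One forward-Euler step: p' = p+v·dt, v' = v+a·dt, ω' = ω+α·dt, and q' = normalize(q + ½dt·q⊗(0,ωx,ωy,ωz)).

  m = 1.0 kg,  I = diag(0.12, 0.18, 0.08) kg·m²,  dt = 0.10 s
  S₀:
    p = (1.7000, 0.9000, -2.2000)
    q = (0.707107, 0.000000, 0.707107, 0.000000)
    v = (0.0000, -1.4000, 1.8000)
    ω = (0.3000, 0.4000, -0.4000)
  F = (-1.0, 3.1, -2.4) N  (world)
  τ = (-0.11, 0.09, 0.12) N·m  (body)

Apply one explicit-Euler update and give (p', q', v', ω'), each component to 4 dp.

ω×(Iω) gyroscopic = (0.0160, -0.0048, 0.0072)
(τ − ω×Iω)/I = (-1.0500, 0.5267, 1.4100)
ω + α·dt = (0.1950, 0.4527, -0.2590)
q⊗(0,ω) = (-0.2828428, -0.0707107, 0.2828428, -0.4949749)
q' = normalize(q + ½dt·q⊗(0,ω)) = (0.6926, -0.0035, 0.7209, -0.0247)
a = F/m = (-1.0000, 3.1000, -2.4000)
p' = p + v·dt = (1.7000, 0.7600, -2.0200)
new velocity v' = (-0.1000, -1.0900, 1.5600)

p' = (1.7000, 0.7600, -2.0200)
q' = (0.6926, -0.0035, 0.7209, -0.0247)
v' = (-0.1000, -1.0900, 1.5600)
ω' = (0.1950, 0.4527, -0.2590)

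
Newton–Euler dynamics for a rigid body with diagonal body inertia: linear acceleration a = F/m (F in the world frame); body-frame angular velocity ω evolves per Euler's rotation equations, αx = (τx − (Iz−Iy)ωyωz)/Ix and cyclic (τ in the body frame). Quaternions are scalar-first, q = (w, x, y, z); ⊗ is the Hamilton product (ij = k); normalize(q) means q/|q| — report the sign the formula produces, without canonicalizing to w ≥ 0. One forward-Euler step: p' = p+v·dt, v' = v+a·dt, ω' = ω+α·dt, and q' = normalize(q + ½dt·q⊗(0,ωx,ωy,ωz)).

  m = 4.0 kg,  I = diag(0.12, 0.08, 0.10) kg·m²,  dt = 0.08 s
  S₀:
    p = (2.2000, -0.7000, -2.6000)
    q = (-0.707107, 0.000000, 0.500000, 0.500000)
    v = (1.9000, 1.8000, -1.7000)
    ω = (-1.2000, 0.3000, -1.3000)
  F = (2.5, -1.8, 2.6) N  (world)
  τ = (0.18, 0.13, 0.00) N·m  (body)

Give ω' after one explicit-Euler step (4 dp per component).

precession coupling ω×(Iω) = (-0.0078, 0.0312, 0.0144)
α = I⁻¹(τ − ω×Iω) = (1.5650, 1.2350, -0.1440)
ω' = ω + α·dt = (-1.0748, 0.3988, -1.3115)

ω' = (-1.0748, 0.3988, -1.3115)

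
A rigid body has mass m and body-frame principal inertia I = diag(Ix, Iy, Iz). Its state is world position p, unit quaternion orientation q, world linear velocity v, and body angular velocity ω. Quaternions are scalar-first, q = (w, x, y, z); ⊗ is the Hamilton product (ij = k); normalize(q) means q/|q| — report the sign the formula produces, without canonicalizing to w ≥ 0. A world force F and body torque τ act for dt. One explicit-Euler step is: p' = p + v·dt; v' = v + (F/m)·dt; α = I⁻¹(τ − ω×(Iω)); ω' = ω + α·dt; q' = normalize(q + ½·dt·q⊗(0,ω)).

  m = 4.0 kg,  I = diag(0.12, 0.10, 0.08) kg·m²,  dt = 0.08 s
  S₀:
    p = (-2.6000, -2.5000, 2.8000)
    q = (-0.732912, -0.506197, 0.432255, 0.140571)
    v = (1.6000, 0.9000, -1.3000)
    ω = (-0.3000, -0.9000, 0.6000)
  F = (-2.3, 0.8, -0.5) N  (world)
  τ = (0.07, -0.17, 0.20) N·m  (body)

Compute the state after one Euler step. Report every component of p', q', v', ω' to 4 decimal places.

p' = (-2.4720, -2.4280, 2.6960)
q' = (-0.7261, -0.4815, 0.4686, 0.1462)
v' = (1.5540, 0.9160, -1.3100)
ω' = (-0.2605, -1.0302, 0.8054)

a = (-0.5750, 0.2000, -0.1250)
p' = p + v·dt = (-2.4720, -2.4280, 2.6960)
v' = v + a·dt = (1.5540, 0.9160, -1.3100)
gyro term ω×Iω = (0.0108, -0.0072, -0.0054)
(τ − ω×Iω)/I = (0.4933, -1.6280, 2.5675)
ω + α·dt = (-0.2605, -1.0302, 0.8054)
Hamilton product q⊗(0,ω) = (0.1528278, 0.6057405, 0.9211677, 0.1455066)
updated quaternion q' = (-0.7261, -0.4815, 0.4686, 0.1462)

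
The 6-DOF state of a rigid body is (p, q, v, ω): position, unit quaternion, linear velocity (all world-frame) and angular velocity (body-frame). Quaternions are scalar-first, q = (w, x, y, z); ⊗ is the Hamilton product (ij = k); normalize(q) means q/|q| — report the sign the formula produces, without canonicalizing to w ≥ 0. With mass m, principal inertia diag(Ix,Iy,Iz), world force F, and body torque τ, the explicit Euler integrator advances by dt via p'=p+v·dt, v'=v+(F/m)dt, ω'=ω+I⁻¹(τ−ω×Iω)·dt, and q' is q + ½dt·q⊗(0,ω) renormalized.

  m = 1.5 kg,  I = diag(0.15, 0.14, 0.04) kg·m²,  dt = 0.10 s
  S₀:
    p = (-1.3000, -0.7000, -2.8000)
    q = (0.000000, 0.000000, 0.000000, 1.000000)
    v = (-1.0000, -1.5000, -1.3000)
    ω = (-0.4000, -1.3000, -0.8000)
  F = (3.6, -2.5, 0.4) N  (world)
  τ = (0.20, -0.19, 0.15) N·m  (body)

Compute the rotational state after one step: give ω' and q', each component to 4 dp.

gyro term ω×Iω = (-0.1040, 0.0352, -0.0052)
α = I⁻¹(τ − ω×Iω) = (2.0267, -1.6086, 3.8800)
ω + α·dt = (-0.1973, -1.4609, -0.4120)
2q̇ = q⊗(0,ω) = (0.8000000, 1.3000000, -0.4000000, 0.0000000)
updated quaternion q' = (0.0399, 0.0648, -0.0199, 0.9969)

ω' = (-0.1973, -1.4609, -0.4120)
q' = (0.0399, 0.0648, -0.0199, 0.9969)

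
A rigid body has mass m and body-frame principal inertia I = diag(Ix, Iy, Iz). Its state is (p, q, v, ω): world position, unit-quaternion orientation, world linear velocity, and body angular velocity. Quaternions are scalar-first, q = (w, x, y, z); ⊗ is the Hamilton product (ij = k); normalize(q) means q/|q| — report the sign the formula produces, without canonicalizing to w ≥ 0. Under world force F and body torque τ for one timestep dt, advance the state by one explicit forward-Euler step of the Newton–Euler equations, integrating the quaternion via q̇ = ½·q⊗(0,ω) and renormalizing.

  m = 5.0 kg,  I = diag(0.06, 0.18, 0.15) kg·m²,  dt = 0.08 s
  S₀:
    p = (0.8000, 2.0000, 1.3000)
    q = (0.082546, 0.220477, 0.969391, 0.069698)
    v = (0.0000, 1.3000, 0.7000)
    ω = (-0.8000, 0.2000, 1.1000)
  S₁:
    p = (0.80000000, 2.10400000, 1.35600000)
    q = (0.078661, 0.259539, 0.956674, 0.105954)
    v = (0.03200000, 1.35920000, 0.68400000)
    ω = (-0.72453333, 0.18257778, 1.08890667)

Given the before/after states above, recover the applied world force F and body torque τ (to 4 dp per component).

F = (2.0000, 3.7000, -1.0000)
τ = (0.0500, 0.0400, -0.0400)

Δω = ω₁−ω₀ = (0.07546667, -0.01742222, -0.01109333)
τ = I·(Δω/dt) + ω₀×(Iω₀) = (0.0500, 0.0400, -0.0400)
Δv = v₁−v₀ = (0.03200000, 0.05920000, -0.01600000)
F = m·Δv/dt = (2.0000, 3.7000, -1.0000)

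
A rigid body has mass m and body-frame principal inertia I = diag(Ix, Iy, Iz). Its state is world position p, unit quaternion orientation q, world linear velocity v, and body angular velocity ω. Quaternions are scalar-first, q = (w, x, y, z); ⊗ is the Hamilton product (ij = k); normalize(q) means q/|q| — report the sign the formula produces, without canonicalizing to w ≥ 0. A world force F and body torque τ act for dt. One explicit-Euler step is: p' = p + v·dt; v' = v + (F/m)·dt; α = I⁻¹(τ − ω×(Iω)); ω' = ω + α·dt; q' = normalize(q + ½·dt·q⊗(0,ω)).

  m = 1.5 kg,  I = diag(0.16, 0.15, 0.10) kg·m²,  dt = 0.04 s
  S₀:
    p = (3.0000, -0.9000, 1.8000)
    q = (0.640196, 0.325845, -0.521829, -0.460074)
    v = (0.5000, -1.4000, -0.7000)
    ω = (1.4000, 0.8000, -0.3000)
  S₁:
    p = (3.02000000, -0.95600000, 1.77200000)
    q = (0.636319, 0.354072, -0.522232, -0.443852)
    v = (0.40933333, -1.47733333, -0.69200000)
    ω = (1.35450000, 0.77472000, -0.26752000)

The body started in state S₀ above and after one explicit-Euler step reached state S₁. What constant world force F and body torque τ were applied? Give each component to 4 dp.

Δv = v₁−v₀ = (-0.09066667, -0.07733333, 0.00800000)
applied force F = (-3.4000, -2.9000, 0.3000)
ω₁ − ω₀ = (-0.04550000, -0.02528000, 0.03248000)
ω₀×(Iω₀) = (0.0120, -0.0252, -0.0112)
applied torque τ = (-0.1700, -0.1200, 0.0700)

F = (-3.4000, -2.9000, 0.3000)
τ = (-0.1700, -0.1200, 0.0700)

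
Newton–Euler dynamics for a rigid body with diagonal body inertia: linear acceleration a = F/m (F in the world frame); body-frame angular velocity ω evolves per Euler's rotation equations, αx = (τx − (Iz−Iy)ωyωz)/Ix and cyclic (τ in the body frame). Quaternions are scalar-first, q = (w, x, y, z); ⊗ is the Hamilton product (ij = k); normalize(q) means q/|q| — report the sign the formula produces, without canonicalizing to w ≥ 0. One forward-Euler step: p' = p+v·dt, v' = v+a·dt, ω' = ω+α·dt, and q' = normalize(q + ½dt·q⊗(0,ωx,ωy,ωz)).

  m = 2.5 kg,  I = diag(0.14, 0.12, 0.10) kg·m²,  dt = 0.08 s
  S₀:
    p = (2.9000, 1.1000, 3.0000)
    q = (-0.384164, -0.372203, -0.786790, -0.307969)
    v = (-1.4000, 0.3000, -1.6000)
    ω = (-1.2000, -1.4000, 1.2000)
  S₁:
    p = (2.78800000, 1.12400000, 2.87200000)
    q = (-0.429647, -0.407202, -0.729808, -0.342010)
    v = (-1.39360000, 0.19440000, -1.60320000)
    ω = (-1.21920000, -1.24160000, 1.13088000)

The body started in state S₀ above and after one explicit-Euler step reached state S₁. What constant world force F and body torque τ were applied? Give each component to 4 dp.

v₁ − v₀ = (0.00640000, -0.10560000, -0.00320000)
m·(v₁−v₀)/dt = (0.2000, -3.3000, -0.1000)
ω₁ − ω₀ = (-0.01920000, 0.15840000, -0.06912000)
ω₀×(Iω₀) = (0.0336, -0.0576, -0.0336)
applied torque τ = (0.0000, 0.1800, -0.1200)

F = (0.2000, -3.3000, -0.1000)
τ = (0.0000, 0.1800, -0.1200)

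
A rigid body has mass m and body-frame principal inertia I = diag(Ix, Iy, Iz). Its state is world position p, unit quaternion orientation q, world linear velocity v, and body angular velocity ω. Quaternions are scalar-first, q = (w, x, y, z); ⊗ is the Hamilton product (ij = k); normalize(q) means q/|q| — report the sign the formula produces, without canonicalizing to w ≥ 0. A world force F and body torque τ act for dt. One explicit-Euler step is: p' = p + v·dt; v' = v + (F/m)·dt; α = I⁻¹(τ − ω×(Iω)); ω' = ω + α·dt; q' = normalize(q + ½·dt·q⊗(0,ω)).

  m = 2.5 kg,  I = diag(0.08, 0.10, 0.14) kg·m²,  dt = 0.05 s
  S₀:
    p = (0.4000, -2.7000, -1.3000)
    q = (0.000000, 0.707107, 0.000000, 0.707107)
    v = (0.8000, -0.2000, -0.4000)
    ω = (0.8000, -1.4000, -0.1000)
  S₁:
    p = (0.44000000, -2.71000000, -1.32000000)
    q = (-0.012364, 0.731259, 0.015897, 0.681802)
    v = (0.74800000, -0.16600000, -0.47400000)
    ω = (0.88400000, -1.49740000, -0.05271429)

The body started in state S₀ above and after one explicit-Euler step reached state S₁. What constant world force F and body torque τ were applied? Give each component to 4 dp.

F = (-2.6000, 1.7000, -3.7000)
τ = (0.1400, -0.1900, 0.1100)

v₁ − v₀ = (-0.05200000, 0.03400000, -0.07400000)
m·(v₁−v₀)/dt = (-2.6000, 1.7000, -3.7000)
ω₁ − ω₀ = (0.08400000, -0.09740000, 0.04728571)
ω₀×(Iω₀) = (0.0056, 0.0048, -0.0224)
I·α + gyro = (0.1400, -0.1900, 0.1100)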